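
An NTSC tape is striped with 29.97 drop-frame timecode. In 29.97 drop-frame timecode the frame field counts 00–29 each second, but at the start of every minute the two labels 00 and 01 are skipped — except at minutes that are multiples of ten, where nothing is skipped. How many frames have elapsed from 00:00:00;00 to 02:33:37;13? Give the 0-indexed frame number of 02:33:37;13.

Complete 10-minute blocks: 15, each 17982 frames → 269730.
Remaining 3 whole minutes in the current block: 1800 + 2 × 1798 = 5396 frames.
Within the current minute: 37 × 30 + 13 − 2 = 1121 (labels ;00/;01 skipped at this minute). Total = 269730 + 5396 + 1121 = 276247.

276247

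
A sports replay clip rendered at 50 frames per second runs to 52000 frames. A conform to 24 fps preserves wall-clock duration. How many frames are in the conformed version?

Target frames = source frames × (target rate / source rate) = 52000 × (24)/(50) = 52000 × 12/25 = 24960.

24960 frames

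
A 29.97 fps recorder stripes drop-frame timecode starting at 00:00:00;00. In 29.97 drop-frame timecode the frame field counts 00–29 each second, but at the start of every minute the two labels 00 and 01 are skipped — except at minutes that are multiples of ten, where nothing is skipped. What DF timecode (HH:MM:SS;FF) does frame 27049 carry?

Ten DF minutes hold 17982 frames, so frame 27049 lies in block 1 (frames 17982–35963) with 9067 frames into that block.
The block's first minute is 1800 frames and the rest 1798 each; 9067 frames reaches minute 5, so 1 × 18 + 5 × 2 = 28 labels have been skipped so far.
Adding those back, label number 27049 + 28 = 27077 at 30 labels/s is 902 s + 17 f = 0 h 15 min 2 s frame 17, i.e. 00:15:02;17.

00:15:02;17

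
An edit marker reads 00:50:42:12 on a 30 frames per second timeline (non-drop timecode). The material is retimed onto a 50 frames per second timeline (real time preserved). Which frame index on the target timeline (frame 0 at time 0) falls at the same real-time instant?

Source frame index: (0×3600 + 50×60 + 42) × 30 + 12 = 91272.
Real time: 91272 / (30) = 15212/5 s.
Target frame: (15212/5) × (50) = 152120.

frame 152120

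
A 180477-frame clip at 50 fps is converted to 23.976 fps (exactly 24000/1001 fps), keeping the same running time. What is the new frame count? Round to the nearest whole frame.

86542 frames

Frames at target rate = 180477 × (24000/1001) / (50) = 7875360/91 ≈ 86542.418.
Nearest whole frame: 86542.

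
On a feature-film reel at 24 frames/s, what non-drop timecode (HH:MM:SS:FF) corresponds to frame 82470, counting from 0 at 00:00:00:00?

82470 ÷ 24 = 3436 full seconds, remainder 6 frames.
3436 s = 0 h 57 min 16 s.
Timecode: 00:57:16:06.

00:57:16:06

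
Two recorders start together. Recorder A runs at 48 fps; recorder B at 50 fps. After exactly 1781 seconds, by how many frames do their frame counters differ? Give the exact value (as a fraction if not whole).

3562 frames

A emits 48 × 1781 = 85488 frames; B emits 50 × 1781 = 89050.
Difference = 3562 frames; B is ahead of A.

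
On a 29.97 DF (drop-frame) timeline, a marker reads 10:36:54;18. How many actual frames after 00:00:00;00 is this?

1145292

As if non-drop at 30 labels/s: (10 × 3600 + 36 × 60 + 54) × 30 + 18 = 1146438.
Minute boundaries passed: 636; those not divisible by 10: 636 − 63 = 573; dropped labels = 2 × 573 = 1146.
Actual frame index = 1146438 − 1146 = 1145292.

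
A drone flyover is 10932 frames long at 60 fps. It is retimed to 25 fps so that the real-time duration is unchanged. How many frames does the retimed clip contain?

Frames at target rate = 10932 × (25) / (60) = 4555.

4555 frames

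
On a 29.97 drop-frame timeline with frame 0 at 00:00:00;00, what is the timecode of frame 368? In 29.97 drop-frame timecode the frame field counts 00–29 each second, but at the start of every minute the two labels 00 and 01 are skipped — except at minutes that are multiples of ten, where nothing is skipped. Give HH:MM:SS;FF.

Each 10-minute DF block holds 10 × 60 × 30 − 9 × 2 = 17982 frames. 368 ÷ 17982 → 0 full blocks, remainder 368.
Within the partial block the first minute is 1800 frames and each further minute 1798, so 0 further minute boundaries passed. Total skipped labels = 18 × 0 + 2 × 0 = 0.
Non-drop label index = 368 + 0 = 368; at 30 labels/s that is 00:00:12:08, i.e. DF 00:00:12;08.

00:00:12;08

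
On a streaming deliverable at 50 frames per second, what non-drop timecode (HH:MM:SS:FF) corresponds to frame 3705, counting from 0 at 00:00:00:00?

00:01:14:05

3705 ÷ 50 = 74 full seconds, remainder 5 frames.
74 s = 0 h 1 min 14 s.
Timecode: 00:01:14:05.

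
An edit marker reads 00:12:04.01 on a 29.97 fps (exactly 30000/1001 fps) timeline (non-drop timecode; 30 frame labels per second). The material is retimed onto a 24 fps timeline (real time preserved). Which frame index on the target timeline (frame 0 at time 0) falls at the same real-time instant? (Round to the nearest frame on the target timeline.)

Source frame index: (0×3600 + 12×60 + 4) × 30 + 1 = 21721.
Real time: 21721 / (30000/1001) = 21742721/30000 s.
Target frame: (21742721/30000) × (24) = 21742721/1250 ≈ 17394.177 → 17394.

frame 17394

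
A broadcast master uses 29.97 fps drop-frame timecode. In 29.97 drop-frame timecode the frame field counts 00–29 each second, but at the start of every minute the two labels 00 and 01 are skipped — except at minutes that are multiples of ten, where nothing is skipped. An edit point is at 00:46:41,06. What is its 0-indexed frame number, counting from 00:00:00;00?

83952

Complete 10-minute blocks: 4, each 17982 frames → 71928.
Remaining 6 whole minutes in the current block: 1800 + 5 × 1798 = 10790 frames.
Within the current minute: 41 × 30 + 6 − 2 = 1234 (labels ;00/;01 skipped at this minute). Total = 71928 + 10790 + 1234 = 83952.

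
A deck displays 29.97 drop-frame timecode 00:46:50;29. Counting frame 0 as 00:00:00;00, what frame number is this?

84245

As if non-drop at 30 labels/s: (0 × 3600 + 46 × 60 + 50) × 30 + 29 = 84329.
Minute boundaries passed: 46; those not divisible by 10: 46 − 4 = 42; dropped labels = 2 × 42 = 84.
Actual frame index = 84329 − 84 = 84245.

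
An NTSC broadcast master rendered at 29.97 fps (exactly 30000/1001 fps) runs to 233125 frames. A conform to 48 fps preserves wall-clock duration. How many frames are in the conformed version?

373373 frames

Target frames = source frames × (target rate / source rate) = 233125 × (48)/(30000/1001) = 233125 × 1001/625 = 373373.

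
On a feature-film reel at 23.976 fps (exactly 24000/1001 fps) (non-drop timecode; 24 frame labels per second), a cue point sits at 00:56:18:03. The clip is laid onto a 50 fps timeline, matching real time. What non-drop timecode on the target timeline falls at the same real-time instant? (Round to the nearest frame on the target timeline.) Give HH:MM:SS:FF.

Source frame index: (0×3600 + 56×60 + 18) × 24 + 3 = 81075.
Real time: 81075 / (24000/1001) = 1082081/320 s.
Target frame: (1082081/320) × (50) = 5410405/32 ≈ 169075.156 → 169075.
At 50 labels/s: frame 169075 → 00:56:21:25.

00:56:21:25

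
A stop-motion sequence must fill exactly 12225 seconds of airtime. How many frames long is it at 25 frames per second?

Frames = 12225 × 25 = 305625.

305625 frames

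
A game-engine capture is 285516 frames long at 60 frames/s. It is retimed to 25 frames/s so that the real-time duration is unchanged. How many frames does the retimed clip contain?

118965 frames

Target frames = source frames × (target rate / source rate) = 285516 × (25)/(60) = 285516 × 5/12 = 118965.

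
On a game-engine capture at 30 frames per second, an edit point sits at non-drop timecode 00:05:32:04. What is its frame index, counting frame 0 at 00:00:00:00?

9964

Total seconds to the label: (0 × 3600 + 5 × 60 + 32) = 332.
Frame index = 332 × 30 + 4 = 9964.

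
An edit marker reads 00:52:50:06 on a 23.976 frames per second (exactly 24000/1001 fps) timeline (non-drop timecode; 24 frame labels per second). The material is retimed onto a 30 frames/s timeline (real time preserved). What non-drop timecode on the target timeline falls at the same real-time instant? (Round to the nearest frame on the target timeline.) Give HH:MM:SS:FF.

Source frame index: (0×3600 + 52×60 + 50) × 24 + 6 = 76086.
Real time: 76086 / (24000/1001) = 12693681/4000 s.
Target frame: (12693681/4000) × (30) = 38081043/400 ≈ 95202.607 → 95203.
At 30 labels/s: frame 95203 → 00:52:53:13.

00:52:53:13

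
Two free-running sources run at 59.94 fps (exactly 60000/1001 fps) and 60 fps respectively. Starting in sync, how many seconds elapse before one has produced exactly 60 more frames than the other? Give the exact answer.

The gap grows by |60 − 60000/1001| = 60/1001 frames per second.
Time for a 60-frame gap: 60 ÷ (60/1001) = 1001 s.

1001 seconds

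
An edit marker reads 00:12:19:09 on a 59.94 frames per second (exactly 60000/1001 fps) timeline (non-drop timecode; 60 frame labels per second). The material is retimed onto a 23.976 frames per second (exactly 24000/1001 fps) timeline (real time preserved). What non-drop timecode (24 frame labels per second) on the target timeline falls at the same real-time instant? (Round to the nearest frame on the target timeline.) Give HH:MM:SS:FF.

Source frame index: (0×3600 + 12×60 + 19) × 60 + 9 = 44349.
Real time: 44349 / (60000/1001) = 14797783/20000 s.
Target frame: (14797783/20000) × (24000/1001) = 88698/5 ≈ 17739.600 → 17740.
At 24 labels/s: frame 17740 → 00:12:19:04.

00:12:19:04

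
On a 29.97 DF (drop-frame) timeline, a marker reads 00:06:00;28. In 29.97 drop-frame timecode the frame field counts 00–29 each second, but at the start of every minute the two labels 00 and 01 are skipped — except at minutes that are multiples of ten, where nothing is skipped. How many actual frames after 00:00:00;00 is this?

10816

Complete 10-minute blocks: 0, each 17982 frames → 0.
Remaining 6 whole minutes in the current block: 1800 + 5 × 1798 = 10790 frames.
Within the current minute: 0 × 30 + 28 − 2 = 26 (labels ;00/;01 skipped at this minute). Total = 0 + 10790 + 26 = 10816.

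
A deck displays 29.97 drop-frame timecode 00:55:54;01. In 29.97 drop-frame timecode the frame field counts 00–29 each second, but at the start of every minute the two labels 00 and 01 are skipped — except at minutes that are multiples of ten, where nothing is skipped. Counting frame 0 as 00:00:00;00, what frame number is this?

As if non-drop at 30 labels/s: (0 × 3600 + 55 × 60 + 54) × 30 + 1 = 100621.
Minute boundaries passed: 55; those not divisible by 10: 55 − 5 = 50; dropped labels = 2 × 50 = 100.
Actual frame index = 100621 − 100 = 100521.

100521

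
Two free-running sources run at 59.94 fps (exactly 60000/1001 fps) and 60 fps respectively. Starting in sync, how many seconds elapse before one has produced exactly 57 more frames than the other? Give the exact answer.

The gap grows by |60 − 60000/1001| = 60/1001 frames per second.
Time for a 57-frame gap: 57 ÷ (60/1001) = 950.95 s.

950.95 seconds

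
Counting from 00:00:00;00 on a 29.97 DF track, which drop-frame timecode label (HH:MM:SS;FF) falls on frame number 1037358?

09:36:53;06

Each 10-minute DF block holds 10 × 60 × 30 − 9 × 2 = 17982 frames. 1037358 ÷ 17982 → 57 full blocks, remainder 12384.
Within the partial block the first minute is 1800 frames and each further minute 1798, so 6 further minute boundaries passed. Total skipped labels = 18 × 57 + 2 × 6 = 1038.
Non-drop label index = 1037358 + 1038 = 1038396; at 30 labels/s that is 09:36:53:06, i.e. DF 09:36:53;06.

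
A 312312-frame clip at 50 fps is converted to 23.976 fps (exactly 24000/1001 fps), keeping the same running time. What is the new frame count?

149760 frames

Target frames = source frames × (target rate / source rate) = 312312 × (24000/1001)/(50) = 312312 × 480/1001 = 149760.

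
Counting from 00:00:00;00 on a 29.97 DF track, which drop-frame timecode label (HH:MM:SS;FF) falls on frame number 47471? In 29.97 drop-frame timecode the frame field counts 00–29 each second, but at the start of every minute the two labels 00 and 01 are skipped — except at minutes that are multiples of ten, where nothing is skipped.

00:26:23;29

Each 10-minute DF block holds 10 × 60 × 30 − 9 × 2 = 17982 frames. 47471 ÷ 17982 → 2 full blocks, remainder 11507.
Within the partial block the first minute is 1800 frames and each further minute 1798, so 6 further minute boundaries passed. Total skipped labels = 18 × 2 + 2 × 6 = 48.
Non-drop label index = 47471 + 48 = 47519; at 30 labels/s that is 00:26:23:29, i.e. DF 00:26:23;29.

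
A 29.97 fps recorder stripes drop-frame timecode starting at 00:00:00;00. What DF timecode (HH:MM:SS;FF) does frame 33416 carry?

00:18:35;00

Ten DF minutes hold 17982 frames, so frame 33416 lies in block 1 (frames 17982–35963) with 15434 frames into that block.
The block's first minute is 1800 frames and the rest 1798 each; 15434 frames reaches minute 8, so 1 × 18 + 8 × 2 = 34 labels have been skipped so far.
Adding those back, label number 33416 + 34 = 33450 at 30 labels/s is 1115 s + 0 f = 0 h 18 min 35 s frame 0, i.e. 00:18:35;00.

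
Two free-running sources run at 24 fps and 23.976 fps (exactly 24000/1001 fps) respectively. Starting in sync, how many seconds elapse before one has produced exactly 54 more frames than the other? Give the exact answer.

The gap grows by |24000/1001 − 24| = 24/1001 frames per second.
Time for a 54-frame gap: 54 ÷ (24/1001) = 2252.25 s.

2252.25 seconds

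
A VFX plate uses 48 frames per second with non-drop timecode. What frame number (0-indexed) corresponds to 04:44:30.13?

Total seconds to the label: (4 × 3600 + 44 × 60 + 30) = 17070.
Frame index = 17070 × 48 + 13 = 819373.

819373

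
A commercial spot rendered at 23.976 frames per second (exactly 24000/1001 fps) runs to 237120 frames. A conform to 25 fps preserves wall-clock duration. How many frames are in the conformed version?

247247 frames

Target frames = source frames × (target rate / source rate) = 237120 × (25)/(24000/1001) = 237120 × 1001/960 = 247247.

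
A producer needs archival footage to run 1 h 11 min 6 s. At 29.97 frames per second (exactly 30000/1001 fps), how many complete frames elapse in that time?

1 h 11 min 6 s = 4266 s.
Frames = 4266 × 30000/1001 = 127980000/1001 ≈ 127852.1479.
Complete frames: 127852.

127852 frames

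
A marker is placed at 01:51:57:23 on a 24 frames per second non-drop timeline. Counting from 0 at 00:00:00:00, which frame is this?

frame 161231

Total seconds to the label: (1 × 3600 + 51 × 60 + 57) = 6717.
Frame index = 6717 × 24 + 23 = 161231.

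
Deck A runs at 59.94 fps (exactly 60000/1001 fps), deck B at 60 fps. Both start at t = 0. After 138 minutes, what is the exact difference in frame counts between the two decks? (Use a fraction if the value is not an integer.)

496800/1001 frames

138 min = 8280 s.
A emits 60000/1001 × 8280 = 496800000/1001 frames; B emits 60 × 8280 = 496800.
Difference = 496800/1001 frames (≈ 496.3037); B is ahead of A.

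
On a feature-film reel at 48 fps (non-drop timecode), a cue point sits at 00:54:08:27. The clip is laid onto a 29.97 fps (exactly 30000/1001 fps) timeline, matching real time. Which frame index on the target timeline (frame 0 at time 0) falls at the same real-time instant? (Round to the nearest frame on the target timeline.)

Source frame index: (0×3600 + 54×60 + 8) × 48 + 27 = 155931.
Real time: 155931 / (48) = 51977/16 s.
Target frame: (51977/16) × (30000/1001) = 97456875/1001 ≈ 97359.515 → 97360.

frame 97360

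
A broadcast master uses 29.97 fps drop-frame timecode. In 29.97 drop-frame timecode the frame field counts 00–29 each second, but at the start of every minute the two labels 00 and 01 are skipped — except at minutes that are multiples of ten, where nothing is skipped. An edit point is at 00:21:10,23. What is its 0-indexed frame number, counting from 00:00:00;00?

38085

Complete 10-minute blocks: 2, each 17982 frames → 35964.
Remaining 1 whole minute in the current block: 1800 + 0 × 1798 = 1800 frames.
Within the current minute: 10 × 30 + 23 − 2 = 321 (labels ;00/;01 skipped at this minute). Total = 35964 + 1800 + 321 = 38085.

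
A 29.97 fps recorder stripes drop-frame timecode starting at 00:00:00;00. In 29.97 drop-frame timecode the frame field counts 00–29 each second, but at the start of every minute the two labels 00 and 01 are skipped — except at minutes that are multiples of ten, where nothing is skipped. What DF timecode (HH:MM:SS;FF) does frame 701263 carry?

Each 10-minute DF block holds 10 × 60 × 30 − 9 × 2 = 17982 frames. 701263 ÷ 17982 → 38 full blocks, remainder 17947.
Within the partial block the first minute is 1800 frames and each further minute 1798, so 9 further minute boundaries passed. Total skipped labels = 18 × 38 + 2 × 9 = 702.
Non-drop label index = 701263 + 702 = 701965; at 30 labels/s that is 06:29:58:25, i.e. DF 06:29:58;25.

06:29:58;25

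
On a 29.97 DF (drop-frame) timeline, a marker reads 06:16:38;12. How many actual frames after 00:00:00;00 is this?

As if non-drop at 30 labels/s: (6 × 3600 + 16 × 60 + 38) × 30 + 12 = 677952.
Minute boundaries passed: 376; those not divisible by 10: 376 − 37 = 339; dropped labels = 2 × 339 = 678.
Actual frame index = 677952 − 678 = 677274.

677274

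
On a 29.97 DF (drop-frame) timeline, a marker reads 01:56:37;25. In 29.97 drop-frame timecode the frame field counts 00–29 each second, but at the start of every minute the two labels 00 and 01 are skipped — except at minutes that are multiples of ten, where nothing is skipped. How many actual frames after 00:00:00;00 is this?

As if non-drop at 30 labels/s: (1 × 3600 + 56 × 60 + 37) × 30 + 25 = 209935.
Minute boundaries passed: 116; those not divisible by 10: 116 − 11 = 105; dropped labels = 2 × 105 = 210.
Actual frame index = 209935 − 210 = 209725.

209725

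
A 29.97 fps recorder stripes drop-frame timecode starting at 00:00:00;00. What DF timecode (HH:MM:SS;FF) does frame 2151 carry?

Ten DF minutes hold 17982 frames, so frame 2151 lies in block 0 (frames 0–17981) with 2151 frames into that block.
The block's first minute is 1800 frames and the rest 1798 each; 2151 frames reaches minute 1, so 0 × 18 + 1 × 2 = 2 labels have been skipped so far.
Adding those back, label number 2151 + 2 = 2153 at 30 labels/s is 71 s + 23 f = 0 h 1 min 11 s frame 23, i.e. 00:01:11;23.

00:01:11;23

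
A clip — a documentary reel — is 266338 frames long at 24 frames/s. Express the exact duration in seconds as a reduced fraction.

133169/12 seconds

Running time = 266338 ÷ (24) = 266338 × 1/24 = 133169/12 s.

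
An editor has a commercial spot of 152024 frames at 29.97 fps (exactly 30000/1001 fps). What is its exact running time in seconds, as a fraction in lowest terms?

19022003/3750 seconds

Running time = 152024 ÷ (30000/1001) = 152024 × 1001/30000 = 19022003/3750 s.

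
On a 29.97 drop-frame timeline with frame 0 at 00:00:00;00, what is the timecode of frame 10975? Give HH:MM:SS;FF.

Ten DF minutes hold 17982 frames, so frame 10975 lies in block 0 (frames 0–17981) with 10975 frames into that block.
The block's first minute is 1800 frames and the rest 1798 each; 10975 frames reaches minute 6, so 0 × 18 + 6 × 2 = 12 labels have been skipped so far.
Adding those back, label number 10975 + 12 = 10987 at 30 labels/s is 366 s + 7 f = 0 h 6 min 6 s frame 7, i.e. 00:06:06;07.

00:06:06;07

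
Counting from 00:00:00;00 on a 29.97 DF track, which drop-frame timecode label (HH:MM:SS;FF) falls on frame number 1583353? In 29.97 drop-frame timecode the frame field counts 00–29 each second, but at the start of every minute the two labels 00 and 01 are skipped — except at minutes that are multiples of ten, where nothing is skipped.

14:40:31;07

Ten DF minutes hold 17982 frames, so frame 1583353 lies in block 88 (frames 1582416–1600397) with 937 frames into that block.
The block's first minute is 1800 frames and the rest 1798 each; 937 frames reaches minute 0, so 88 × 18 + 0 × 2 = 1584 labels have been skipped so far.
Adding those back, label number 1583353 + 1584 = 1584937 at 30 labels/s is 52831 s + 7 f = 14 h 40 min 31 s frame 7, i.e. 14:40:31;07.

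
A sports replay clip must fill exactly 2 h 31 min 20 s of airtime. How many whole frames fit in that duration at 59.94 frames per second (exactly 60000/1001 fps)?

2 h 31 min 20 s = 9080 s.
Frames = 9080 × 60000/1001 = 544800000/1001 ≈ 544255.7443.
Complete frames: 544255.

544255 frames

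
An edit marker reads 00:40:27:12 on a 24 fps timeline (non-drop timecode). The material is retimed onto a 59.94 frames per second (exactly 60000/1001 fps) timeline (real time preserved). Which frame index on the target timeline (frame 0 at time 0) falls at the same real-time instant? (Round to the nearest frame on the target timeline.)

frame 145504

Source frame index: (0×3600 + 40×60 + 27) × 24 + 12 = 58260.
Real time: 58260 / (24) = 4855/2 s.
Target frame: (4855/2) × (60000/1001) = 145650000/1001 ≈ 145504.496 → 145504.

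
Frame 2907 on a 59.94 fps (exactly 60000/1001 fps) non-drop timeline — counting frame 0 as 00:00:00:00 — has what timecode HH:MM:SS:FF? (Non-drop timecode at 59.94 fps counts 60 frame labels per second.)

00:00:48:27

2907 ÷ 60 = 48 full seconds, remainder 27 frames.
48 s = 0 h 0 min 48 s.
Timecode: 00:00:48:27.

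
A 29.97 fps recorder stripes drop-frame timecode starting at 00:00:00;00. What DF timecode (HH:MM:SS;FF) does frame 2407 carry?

Ten DF minutes hold 17982 frames, so frame 2407 lies in block 0 (frames 0–17981) with 2407 frames into that block.
The block's first minute is 1800 frames and the rest 1798 each; 2407 frames reaches minute 1, so 0 × 18 + 1 × 2 = 2 labels have been skipped so far.
Adding those back, label number 2407 + 2 = 2409 at 30 labels/s is 80 s + 9 f = 0 h 1 min 20 s frame 9, i.e. 00:01:20;09.

00:01:20;09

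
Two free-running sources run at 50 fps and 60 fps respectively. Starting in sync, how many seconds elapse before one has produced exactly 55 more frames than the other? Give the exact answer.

5.5 seconds

The gap grows by |60 − 50| = 10 frames per second.
Time for a 55-frame gap: 55 ÷ (10) = 5.5 s.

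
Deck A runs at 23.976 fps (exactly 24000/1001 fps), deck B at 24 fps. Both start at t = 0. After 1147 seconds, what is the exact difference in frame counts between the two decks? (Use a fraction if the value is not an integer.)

27528/1001 frames

A emits 24000/1001 × 1147 = 27528000/1001 frames; B emits 24 × 1147 = 27528.
Difference = 27528/1001 frames (≈ 27.5005); B is ahead of A.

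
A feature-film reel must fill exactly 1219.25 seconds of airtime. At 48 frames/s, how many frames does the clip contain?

58524 frames

Frames = 1219.25 × 48 = 58524.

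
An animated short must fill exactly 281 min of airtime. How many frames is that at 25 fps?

281 min = 16860 s.
Frames = 16860 × 25 = 421500.

421500 frames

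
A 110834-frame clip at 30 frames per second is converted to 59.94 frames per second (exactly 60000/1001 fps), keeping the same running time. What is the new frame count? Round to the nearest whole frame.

221447 frames

Frames at target rate = 110834 × (60000/1001) / (30) = 221668000/1001 ≈ 221446.553.
Nearest whole frame: 221447.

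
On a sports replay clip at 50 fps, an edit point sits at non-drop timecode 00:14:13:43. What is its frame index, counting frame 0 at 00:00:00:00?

Total seconds to the label: (0 × 3600 + 14 × 60 + 13) = 853.
Frame index = 853 × 50 + 43 = 42693.

42693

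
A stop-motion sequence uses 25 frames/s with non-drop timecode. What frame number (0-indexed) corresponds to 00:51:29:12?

Total seconds to the label: (0 × 3600 + 51 × 60 + 29) = 3089.
Frame index = 3089 × 25 + 12 = 77237.

frame 77237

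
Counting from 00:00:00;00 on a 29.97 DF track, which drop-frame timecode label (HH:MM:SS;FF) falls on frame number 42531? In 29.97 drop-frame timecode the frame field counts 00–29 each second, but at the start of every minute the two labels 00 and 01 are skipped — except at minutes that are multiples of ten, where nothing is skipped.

00:23:39;03

Ten DF minutes hold 17982 frames, so frame 42531 lies in block 2 (frames 35964–53945) with 6567 frames into that block.
The block's first minute is 1800 frames and the rest 1798 each; 6567 frames reaches minute 3, so 2 × 18 + 3 × 2 = 42 labels have been skipped so far.
Adding those back, label number 42531 + 42 = 42573 at 30 labels/s is 1419 s + 3 f = 0 h 23 min 39 s frame 3, i.e. 00:23:39;03.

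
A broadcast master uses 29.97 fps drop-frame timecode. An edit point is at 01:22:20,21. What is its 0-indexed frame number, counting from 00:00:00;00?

148073

Complete 10-minute blocks: 8, each 17982 frames → 143856.
Remaining 2 whole minutes in the current block: 1800 + 1 × 1798 = 3598 frames.
Within the current minute: 20 × 30 + 21 − 2 = 619 (labels ;00/;01 skipped at this minute). Total = 143856 + 3598 + 619 = 148073.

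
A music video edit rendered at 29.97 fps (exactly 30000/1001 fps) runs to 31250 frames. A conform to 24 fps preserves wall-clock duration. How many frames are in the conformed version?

Target frames = source frames × (target rate / source rate) = 31250 × (24)/(30000/1001) = 31250 × 1001/1250 = 25025.

25025 frames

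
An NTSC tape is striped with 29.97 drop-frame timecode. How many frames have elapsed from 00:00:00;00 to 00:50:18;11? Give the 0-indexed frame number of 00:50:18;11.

Complete 10-minute blocks: 5, each 17982 frames → 89910.
Remaining 0 whole minutes in the current block: 0 frames.
Within the current minute: 18 × 30 + 11 = 551. Total = 89910 + 0 + 551 = 90461.

90461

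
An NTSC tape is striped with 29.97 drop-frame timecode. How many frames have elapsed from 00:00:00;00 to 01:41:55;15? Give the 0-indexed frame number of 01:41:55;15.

Complete 10-minute blocks: 10, each 17982 frames → 179820.
Remaining 1 whole minute in the current block: 1800 + 0 × 1798 = 1800 frames.
Within the current minute: 55 × 30 + 15 − 2 = 1663 (labels ;00/;01 skipped at this minute). Total = 179820 + 1800 + 1663 = 183283.

183283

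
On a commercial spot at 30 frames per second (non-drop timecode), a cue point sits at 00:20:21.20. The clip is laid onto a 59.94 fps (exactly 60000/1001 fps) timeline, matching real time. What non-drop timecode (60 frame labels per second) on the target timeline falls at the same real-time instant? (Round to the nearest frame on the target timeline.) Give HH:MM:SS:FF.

Source frame index: (0×3600 + 20×60 + 21) × 30 + 20 = 36650.
Real time: 36650 / (30) = 3665/3 s.
Target frame: (3665/3) × (60000/1001) = 73300000/1001 ≈ 73226.773 → 73227.
At 60 labels/s: frame 73227 → 00:20:20:27.

00:20:20:27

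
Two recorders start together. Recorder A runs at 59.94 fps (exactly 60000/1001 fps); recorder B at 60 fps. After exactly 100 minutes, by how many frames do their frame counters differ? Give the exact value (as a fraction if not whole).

360000/1001 frames

100 min = 6000 s.
A emits 60000/1001 × 6000 = 360000000/1001 frames; B emits 60 × 6000 = 360000.
Difference = 360000/1001 frames (≈ 359.6404); B is ahead of A.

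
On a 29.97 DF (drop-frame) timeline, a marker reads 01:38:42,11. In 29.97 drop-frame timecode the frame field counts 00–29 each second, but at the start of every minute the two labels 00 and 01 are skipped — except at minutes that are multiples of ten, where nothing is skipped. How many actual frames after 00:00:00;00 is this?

Complete 10-minute blocks: 9, each 17982 frames → 161838.
Remaining 8 whole minutes in the current block: 1800 + 7 × 1798 = 14386 frames.
Within the current minute: 42 × 30 + 11 − 2 = 1269 (labels ;00/;01 skipped at this minute). Total = 161838 + 14386 + 1269 = 177493.

177493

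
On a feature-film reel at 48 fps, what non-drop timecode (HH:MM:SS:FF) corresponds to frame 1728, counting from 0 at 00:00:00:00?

00:00:36:00

1728 ÷ 48 = 36 full seconds, remainder 0 frames.
36 s = 0 h 0 min 36 s.
Timecode: 00:00:36:00.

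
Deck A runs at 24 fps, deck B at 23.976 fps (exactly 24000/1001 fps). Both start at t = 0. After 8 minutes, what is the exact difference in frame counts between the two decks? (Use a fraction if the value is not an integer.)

8 min = 480 s.
A emits 24 × 480 = 11520 frames; B emits 24000/1001 × 480 = 11520000/1001.
Difference = 11520/1001 frames (≈ 11.5085); B is behind A.

11520/1001 frames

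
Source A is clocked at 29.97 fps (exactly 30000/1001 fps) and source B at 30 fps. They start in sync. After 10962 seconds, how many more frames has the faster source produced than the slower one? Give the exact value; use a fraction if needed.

46980/143 frames

A emits 30000/1001 × 10962 = 46980000/143 frames; B emits 30 × 10962 = 328860.
Difference = 46980/143 frames (≈ 328.5315); B is ahead of A.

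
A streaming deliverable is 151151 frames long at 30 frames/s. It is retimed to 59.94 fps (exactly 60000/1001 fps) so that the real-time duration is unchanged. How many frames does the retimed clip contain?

302000 frames

Target frames = source frames × (target rate / source rate) = 151151 × (60000/1001)/(30) = 151151 × 2000/1001 = 302000.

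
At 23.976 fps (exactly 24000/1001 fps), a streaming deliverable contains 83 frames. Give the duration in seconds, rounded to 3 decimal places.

3.462 seconds

Running time = 83 × 1001/24000 = 83083/24000 s ≈ 3.462 s.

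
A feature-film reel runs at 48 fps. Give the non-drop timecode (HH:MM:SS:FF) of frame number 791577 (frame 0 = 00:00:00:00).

791577 ÷ 48 = 16491 full seconds, remainder 9 frames.
16491 s = 4 h 34 min 51 s.
Timecode: 04:34:51:09.

04:34:51:09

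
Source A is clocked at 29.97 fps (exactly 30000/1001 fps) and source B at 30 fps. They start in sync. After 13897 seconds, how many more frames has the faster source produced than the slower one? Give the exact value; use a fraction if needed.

32070/77 frames

A emits 30000/1001 × 13897 = 32070000/77 frames; B emits 30 × 13897 = 416910.
Difference = 32070/77 frames (≈ 416.4935); B is ahead of A.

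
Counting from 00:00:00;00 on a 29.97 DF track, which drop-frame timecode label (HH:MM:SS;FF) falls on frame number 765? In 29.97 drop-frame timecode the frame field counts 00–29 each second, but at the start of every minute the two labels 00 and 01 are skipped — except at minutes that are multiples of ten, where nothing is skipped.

Each 10-minute DF block holds 10 × 60 × 30 − 9 × 2 = 17982 frames. 765 ÷ 17982 → 0 full blocks, remainder 765.
Within the partial block the first minute is 1800 frames and each further minute 1798, so 0 further minute boundaries passed. Total skipped labels = 18 × 0 + 2 × 0 = 0.
Non-drop label index = 765 + 0 = 765; at 30 labels/s that is 00:00:25:15, i.e. DF 00:00:25;15.

00:00:25;15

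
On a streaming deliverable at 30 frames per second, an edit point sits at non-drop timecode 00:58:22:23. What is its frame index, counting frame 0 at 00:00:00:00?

Total seconds to the label: (0 × 3600 + 58 × 60 + 22) = 3502.
Frame index = 3502 × 30 + 23 = 105083.

105083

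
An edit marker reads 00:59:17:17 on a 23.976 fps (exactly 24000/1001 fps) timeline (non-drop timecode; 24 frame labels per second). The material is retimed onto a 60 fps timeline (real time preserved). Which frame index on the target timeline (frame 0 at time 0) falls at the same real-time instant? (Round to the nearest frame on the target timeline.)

Source frame index: (0×3600 + 59×60 + 17) × 24 + 17 = 85385.
Real time: 85385 / (24000/1001) = 17094077/4800 s.
Target frame: (17094077/4800) × (60) = 17094077/80 ≈ 213675.962 → 213676.

frame 213676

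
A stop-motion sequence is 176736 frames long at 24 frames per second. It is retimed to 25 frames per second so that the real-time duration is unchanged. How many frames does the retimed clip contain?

184100 frames

Target frames = source frames × (target rate / source rate) = 176736 × (25)/(24) = 176736 × 25/24 = 184100.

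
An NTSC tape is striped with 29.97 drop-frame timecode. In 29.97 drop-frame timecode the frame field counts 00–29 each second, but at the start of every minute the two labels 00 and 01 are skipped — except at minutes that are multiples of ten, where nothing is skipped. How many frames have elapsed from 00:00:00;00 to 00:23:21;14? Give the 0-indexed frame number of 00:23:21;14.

As if non-drop at 30 labels/s: (0 × 3600 + 23 × 60 + 21) × 30 + 14 = 42044.
Minute boundaries passed: 23; those not divisible by 10: 23 − 2 = 21; dropped labels = 2 × 21 = 42.
Actual frame index = 42044 − 42 = 42002.

42002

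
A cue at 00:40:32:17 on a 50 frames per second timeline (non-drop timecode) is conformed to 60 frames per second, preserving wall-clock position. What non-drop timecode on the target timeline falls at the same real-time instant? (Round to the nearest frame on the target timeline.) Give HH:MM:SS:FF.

Source frame index: (0×3600 + 40×60 + 32) × 50 + 17 = 121617.
Real time: 121617 / (50) = 121617/50 s.
Target frame: (121617/50) × (60) = 729702/5 ≈ 145940.400 → 145940.
At 60 labels/s: frame 145940 → 00:40:32:20.

00:40:32:20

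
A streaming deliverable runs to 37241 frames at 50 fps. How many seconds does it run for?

Running time = 37241 / (50) = 744.82 s.

744.82 seconds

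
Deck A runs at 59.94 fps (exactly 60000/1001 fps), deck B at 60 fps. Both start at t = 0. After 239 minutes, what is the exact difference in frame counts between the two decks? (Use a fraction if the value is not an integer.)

239 min = 14340 s.
A emits 60000/1001 × 14340 = 860400000/1001 frames; B emits 60 × 14340 = 860400.
Difference = 860400/1001 frames (≈ 859.5405); B is ahead of A.

860400/1001 frames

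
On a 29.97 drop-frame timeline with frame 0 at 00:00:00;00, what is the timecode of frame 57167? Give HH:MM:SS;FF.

00:31:47;13

Ten DF minutes hold 17982 frames, so frame 57167 lies in block 3 (frames 53946–71927) with 3221 frames into that block.
The block's first minute is 1800 frames and the rest 1798 each; 3221 frames reaches minute 1, so 3 × 18 + 1 × 2 = 56 labels have been skipped so far.
Adding those back, label number 57167 + 56 = 57223 at 30 labels/s is 1907 s + 13 f = 0 h 31 min 47 s frame 13, i.e. 00:31:47;13.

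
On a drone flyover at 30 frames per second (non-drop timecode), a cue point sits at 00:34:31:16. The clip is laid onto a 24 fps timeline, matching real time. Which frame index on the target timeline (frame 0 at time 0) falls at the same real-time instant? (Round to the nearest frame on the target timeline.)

frame 49717

Source frame index: (0×3600 + 34×60 + 31) × 30 + 16 = 62146.
Real time: 62146 / (30) = 31073/15 s.
Target frame: (31073/15) × (24) = 248584/5 ≈ 49716.800 → 49717.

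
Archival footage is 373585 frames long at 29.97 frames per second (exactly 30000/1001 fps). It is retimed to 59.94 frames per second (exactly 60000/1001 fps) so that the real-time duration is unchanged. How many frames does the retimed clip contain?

747170 frames

Target frames = source frames × (target rate / source rate) = 373585 × (60000/1001)/(30000/1001) = 373585 × 2 = 747170.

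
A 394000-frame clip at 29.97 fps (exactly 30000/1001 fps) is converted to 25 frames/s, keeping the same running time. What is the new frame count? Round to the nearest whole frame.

Frames at target rate = 394000 × (25) / (30000/1001) = 985985/3 ≈ 328661.667.
Nearest whole frame: 328662.

328662 frames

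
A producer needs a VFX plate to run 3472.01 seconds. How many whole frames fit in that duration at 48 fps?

166656 frames

Frames = 3472.01 × 48 = 4166412/25 ≈ 166656.4800.
Complete frames: 166656.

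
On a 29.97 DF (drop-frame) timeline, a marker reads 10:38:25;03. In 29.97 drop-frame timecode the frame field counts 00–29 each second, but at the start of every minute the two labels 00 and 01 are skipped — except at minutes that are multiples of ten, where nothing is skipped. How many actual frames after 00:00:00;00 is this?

Complete 10-minute blocks: 63, each 17982 frames → 1132866.
Remaining 8 whole minutes in the current block: 1800 + 7 × 1798 = 14386 frames.
Within the current minute: 25 × 30 + 3 − 2 = 751 (labels ;00/;01 skipped at this minute). Total = 1132866 + 14386 + 751 = 1148003.

1148003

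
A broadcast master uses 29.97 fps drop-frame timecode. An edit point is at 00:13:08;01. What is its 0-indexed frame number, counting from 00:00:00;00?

23617

Complete 10-minute blocks: 1, each 17982 frames → 17982.
Remaining 3 whole minutes in the current block: 1800 + 2 × 1798 = 5396 frames.
Within the current minute: 8 × 30 + 1 − 2 = 239 (labels ;00/;01 skipped at this minute). Total = 17982 + 5396 + 239 = 23617.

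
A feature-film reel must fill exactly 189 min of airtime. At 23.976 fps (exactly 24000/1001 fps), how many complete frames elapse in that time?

189 min = 11340 s.
Frames = 11340 × 24000/1001 = 38880000/143 ≈ 271888.1119.
Complete frames: 271888.

271888 frames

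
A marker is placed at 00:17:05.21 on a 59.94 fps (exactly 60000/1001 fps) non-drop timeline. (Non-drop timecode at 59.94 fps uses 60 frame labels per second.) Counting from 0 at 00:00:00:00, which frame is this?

frame 61521

Total seconds to the label: (0 × 3600 + 17 × 60 + 5) = 1025.
Frame index = 1025 × 60 + 21 = 61521.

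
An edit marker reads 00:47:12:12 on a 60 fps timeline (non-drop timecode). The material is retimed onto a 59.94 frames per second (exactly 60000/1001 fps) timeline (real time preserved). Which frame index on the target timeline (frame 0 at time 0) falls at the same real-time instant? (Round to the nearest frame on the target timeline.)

Source frame index: (0×3600 + 47×60 + 12) × 60 + 12 = 169932.
Real time: 169932 / (60) = 14161/5 s.
Target frame: (14161/5) × (60000/1001) = 24276000/143 ≈ 169762.238 → 169762.

frame 169762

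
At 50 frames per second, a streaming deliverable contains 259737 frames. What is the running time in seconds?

5194.74 seconds

Running time = 259737 / (50) = 5194.74 s.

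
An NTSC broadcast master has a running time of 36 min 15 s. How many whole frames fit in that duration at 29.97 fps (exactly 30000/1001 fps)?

65184 frames

36 min 15 s = 2175 s.
Frames = 2175 × 30000/1001 = 65250000/1001 ≈ 65184.8152.
Complete frames: 65184.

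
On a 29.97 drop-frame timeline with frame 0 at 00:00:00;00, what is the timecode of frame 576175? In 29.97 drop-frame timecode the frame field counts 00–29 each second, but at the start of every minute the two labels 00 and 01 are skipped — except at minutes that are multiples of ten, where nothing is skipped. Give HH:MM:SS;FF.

05:20:25;01

Ten DF minutes hold 17982 frames, so frame 576175 lies in block 32 (frames 575424–593405) with 751 frames into that block.
The block's first minute is 1800 frames and the rest 1798 each; 751 frames reaches minute 0, so 32 × 18 + 0 × 2 = 576 labels have been skipped so far.
Adding those back, label number 576175 + 576 = 576751 at 30 labels/s is 19225 s + 1 f = 5 h 20 min 25 s frame 1, i.e. 05:20:25;01.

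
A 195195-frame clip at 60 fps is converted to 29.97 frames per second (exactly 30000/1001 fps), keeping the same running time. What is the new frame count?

97500 frames

Target frames = source frames × (target rate / source rate) = 195195 × (30000/1001)/(60) = 195195 × 500/1001 = 97500.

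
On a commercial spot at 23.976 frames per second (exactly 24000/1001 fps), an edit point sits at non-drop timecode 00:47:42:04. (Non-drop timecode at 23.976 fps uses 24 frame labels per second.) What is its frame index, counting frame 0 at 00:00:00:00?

frame 68692

Total seconds to the label: (0 × 3600 + 47 × 60 + 42) = 2862.
Frame index = 2862 × 24 + 4 = 68692.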